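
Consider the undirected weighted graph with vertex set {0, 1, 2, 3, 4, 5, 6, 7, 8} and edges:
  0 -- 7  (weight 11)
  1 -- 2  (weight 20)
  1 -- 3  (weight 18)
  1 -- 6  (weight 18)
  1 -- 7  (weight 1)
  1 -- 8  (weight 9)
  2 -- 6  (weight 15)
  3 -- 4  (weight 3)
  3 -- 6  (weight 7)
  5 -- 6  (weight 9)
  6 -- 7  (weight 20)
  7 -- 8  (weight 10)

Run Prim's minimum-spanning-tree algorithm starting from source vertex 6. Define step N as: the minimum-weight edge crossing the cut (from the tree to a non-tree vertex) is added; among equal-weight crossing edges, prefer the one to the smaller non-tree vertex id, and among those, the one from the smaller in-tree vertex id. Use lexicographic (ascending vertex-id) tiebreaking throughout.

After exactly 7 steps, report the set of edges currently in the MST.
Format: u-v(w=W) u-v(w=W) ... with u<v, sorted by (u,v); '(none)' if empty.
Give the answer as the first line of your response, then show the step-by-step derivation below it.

1-3(w=18) 1-7(w=1) 1-8(w=9) 2-6(w=15) 3-4(w=3) 3-6(w=7) 5-6(w=9)

step 1: add edge 3-6 (w=7); MST = {3-6(w=7)}
step 2: add edge 3-4 (w=3); MST = {3-4(w=3) 3-6(w=7)}
step 3: add edge 5-6 (w=9); MST = {3-4(w=3) 3-6(w=7) 5-6(w=9)}
step 4: add edge 2-6 (w=15); MST = {2-6(w=15) 3-4(w=3) 3-6(w=7) 5-6(w=9)}
step 5: add edge 1-3 (w=18); MST = {1-3(w=18) 2-6(w=15) 3-4(w=3) 3-6(w=7) 5-6(w=9)}
step 6: add edge 1-7 (w=1); MST = {1-3(w=18) 1-7(w=1) 2-6(w=15) 3-4(w=3) 3-6(w=7) 5-6(w=9)}
step 7: add edge 1-8 (w=9); MST = {1-3(w=18) 1-7(w=1) 1-8(w=9) 2-6(w=15) 3-4(w=3) 3-6(w=7) 5-6(w=9)}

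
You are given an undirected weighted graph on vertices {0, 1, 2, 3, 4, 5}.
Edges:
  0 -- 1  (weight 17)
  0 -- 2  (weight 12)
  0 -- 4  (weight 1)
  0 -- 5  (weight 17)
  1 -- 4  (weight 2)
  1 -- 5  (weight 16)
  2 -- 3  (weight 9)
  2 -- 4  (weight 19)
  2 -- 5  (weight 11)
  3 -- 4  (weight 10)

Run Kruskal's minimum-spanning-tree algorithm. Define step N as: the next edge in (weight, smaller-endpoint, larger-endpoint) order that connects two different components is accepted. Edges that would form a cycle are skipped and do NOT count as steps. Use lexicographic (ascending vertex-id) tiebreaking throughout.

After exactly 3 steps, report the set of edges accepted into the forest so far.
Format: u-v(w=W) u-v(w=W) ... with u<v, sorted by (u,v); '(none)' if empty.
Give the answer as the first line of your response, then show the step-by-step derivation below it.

0-4(w=1) 1-4(w=2) 2-3(w=9)

step 1: add edge 0-4 (w=1); MST = {0-4(w=1)}
step 2: add edge 1-4 (w=2); MST = {0-4(w=1) 1-4(w=2)}
step 3: add edge 2-3 (w=9); MST = {0-4(w=1) 1-4(w=2) 2-3(w=9)}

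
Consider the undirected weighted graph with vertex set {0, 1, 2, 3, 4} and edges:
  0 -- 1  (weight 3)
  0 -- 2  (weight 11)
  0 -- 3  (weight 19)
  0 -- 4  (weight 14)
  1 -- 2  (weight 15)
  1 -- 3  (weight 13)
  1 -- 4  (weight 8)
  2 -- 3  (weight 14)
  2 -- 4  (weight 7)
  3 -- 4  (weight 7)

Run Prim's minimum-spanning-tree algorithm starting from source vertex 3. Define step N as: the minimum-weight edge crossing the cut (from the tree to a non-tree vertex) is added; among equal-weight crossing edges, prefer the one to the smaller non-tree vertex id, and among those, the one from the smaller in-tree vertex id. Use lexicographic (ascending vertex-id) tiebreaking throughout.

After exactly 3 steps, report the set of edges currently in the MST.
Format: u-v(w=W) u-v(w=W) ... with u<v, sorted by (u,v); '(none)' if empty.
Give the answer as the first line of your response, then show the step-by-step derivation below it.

1-4(w=8) 2-4(w=7) 3-4(w=7)

step 1: add edge 3-4 (w=7); MST = {3-4(w=7)}
step 2: add edge 2-4 (w=7); MST = {2-4(w=7) 3-4(w=7)}
step 3: add edge 1-4 (w=8); MST = {1-4(w=8) 2-4(w=7) 3-4(w=7)}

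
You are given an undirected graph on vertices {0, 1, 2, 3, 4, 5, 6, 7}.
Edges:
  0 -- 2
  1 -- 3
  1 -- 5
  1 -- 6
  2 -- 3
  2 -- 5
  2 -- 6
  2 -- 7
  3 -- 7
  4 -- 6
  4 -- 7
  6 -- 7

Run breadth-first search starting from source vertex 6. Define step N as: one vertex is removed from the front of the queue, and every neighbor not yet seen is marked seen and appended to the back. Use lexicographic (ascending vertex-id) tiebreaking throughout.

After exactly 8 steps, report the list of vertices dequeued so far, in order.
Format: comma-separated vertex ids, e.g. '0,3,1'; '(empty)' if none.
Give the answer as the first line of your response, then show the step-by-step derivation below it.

6,1,2,4,7,3,5,0

step 1: dequeue 6; queue=[1,2,4,7]; order=6
step 2: dequeue 1; queue=[2,4,7,3,5]; order=6,1
step 3: dequeue 2; queue=[4,7,3,5,0]; order=6,1,2
step 4: dequeue 4; queue=[7,3,5,0]; order=6,1,2,4
step 5: dequeue 7; queue=[3,5,0]; order=6,1,2,4,7
step 6: dequeue 3; queue=[5,0]; order=6,1,2,4,7,3
step 7: dequeue 5; queue=[0]; order=6,1,2,4,7,3,5
step 8: dequeue 0; queue=[(empty)]; order=6,1,2,4,7,3,5,0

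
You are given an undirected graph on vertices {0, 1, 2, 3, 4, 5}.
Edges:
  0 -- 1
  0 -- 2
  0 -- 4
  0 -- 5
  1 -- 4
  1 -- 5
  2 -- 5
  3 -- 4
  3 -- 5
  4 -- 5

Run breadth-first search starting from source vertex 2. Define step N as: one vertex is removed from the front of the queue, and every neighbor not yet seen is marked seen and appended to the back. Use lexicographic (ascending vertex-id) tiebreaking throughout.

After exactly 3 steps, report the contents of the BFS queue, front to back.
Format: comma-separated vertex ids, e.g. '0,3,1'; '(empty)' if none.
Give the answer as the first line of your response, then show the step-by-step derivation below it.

1,4,3

step 1: dequeue 2; queue=[0,5]; order=2
step 2: dequeue 0; queue=[5,1,4]; order=2,0
step 3: dequeue 5; queue=[1,4,3]; order=2,0,5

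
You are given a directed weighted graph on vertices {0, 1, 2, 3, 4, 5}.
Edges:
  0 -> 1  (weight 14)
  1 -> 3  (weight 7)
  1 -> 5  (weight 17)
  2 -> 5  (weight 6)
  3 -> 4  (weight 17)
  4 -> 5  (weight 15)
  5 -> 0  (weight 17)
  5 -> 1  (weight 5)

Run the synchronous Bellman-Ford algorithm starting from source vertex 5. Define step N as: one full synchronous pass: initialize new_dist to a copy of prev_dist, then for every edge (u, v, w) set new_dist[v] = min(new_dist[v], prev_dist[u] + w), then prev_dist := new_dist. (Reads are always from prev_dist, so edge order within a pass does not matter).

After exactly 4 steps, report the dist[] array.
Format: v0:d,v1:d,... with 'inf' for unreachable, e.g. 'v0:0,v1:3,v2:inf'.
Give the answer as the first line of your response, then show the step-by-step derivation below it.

v0:17,v1:5,v2:inf,v3:12,v4:29,v5:0

step 1: dist = v0:17,v1:5,v2:inf,v3:inf,v4:inf,v5:0
step 2: dist = v0:17,v1:5,v2:inf,v3:12,v4:inf,v5:0
step 3: dist = v0:17,v1:5,v2:inf,v3:12,v4:29,v5:0
step 4: dist = v0:17,v1:5,v2:inf,v3:12,v4:29,v5:0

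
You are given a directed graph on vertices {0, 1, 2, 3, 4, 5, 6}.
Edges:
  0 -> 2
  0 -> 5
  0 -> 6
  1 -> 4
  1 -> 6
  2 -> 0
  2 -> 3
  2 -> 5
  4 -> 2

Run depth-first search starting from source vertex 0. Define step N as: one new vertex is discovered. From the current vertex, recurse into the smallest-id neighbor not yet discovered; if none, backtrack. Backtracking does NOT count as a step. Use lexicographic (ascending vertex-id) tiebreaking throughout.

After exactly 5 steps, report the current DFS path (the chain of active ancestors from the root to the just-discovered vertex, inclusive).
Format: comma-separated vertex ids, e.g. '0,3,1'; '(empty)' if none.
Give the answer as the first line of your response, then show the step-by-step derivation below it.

0,6

step 1: discover 0; path=0; order=0
step 2: discover 2; path=0>2; order=0,2
step 3: discover 3; path=0>2>3; order=0,2,3
step 4: discover 5; path=0>2>5; order=0,2,3,5
step 5: discover 6; path=0>6; order=0,2,3,5,6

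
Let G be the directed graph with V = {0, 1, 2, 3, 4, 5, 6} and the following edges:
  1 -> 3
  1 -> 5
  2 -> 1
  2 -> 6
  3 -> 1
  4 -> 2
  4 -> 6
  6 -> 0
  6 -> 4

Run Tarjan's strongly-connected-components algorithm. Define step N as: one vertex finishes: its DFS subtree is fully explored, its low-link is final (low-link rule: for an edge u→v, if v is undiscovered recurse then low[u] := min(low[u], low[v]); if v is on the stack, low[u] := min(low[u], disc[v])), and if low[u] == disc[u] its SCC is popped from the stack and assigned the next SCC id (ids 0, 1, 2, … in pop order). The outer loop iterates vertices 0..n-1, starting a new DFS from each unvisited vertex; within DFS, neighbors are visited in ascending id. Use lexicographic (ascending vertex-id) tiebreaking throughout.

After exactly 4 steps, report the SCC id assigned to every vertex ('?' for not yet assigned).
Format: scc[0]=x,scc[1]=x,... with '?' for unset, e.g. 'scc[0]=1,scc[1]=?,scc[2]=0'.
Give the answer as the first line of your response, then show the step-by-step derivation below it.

scc[0]=0,scc[1]=2,scc[2]=?,scc[3]=2,scc[4]=?,scc[5]=1,scc[6]=?

step 1: low=(low[0]=0,low[1]=?,low[2]=?,low[3]=?,low[4]=?,low[5]=?,low[6]=?); scc=(scc[0]=0,scc[1]=?,scc[2]=?,scc[3]=?,scc[4]=?,scc[5]=?,scc[6]=?)
step 2: low=(low[0]=0,low[1]=1,low[2]=?,low[3]=1,low[4]=?,low[5]=?,low[6]=?); scc=(scc[0]=0,scc[1]=?,scc[2]=?,scc[3]=?,scc[4]=?,scc[5]=?,scc[6]=?)
step 3: low=(low[0]=0,low[1]=1,low[2]=?,low[3]=1,low[4]=?,low[5]=3,low[6]=?); scc=(scc[0]=0,scc[1]=?,scc[2]=?,scc[3]=?,scc[4]=?,scc[5]=1,scc[6]=?)
step 4: low=(low[0]=0,low[1]=1,low[2]=?,low[3]=1,low[4]=?,low[5]=3,low[6]=?); scc=(scc[0]=0,scc[1]=2,scc[2]=?,scc[3]=2,scc[4]=?,scc[5]=1,scc[6]=?)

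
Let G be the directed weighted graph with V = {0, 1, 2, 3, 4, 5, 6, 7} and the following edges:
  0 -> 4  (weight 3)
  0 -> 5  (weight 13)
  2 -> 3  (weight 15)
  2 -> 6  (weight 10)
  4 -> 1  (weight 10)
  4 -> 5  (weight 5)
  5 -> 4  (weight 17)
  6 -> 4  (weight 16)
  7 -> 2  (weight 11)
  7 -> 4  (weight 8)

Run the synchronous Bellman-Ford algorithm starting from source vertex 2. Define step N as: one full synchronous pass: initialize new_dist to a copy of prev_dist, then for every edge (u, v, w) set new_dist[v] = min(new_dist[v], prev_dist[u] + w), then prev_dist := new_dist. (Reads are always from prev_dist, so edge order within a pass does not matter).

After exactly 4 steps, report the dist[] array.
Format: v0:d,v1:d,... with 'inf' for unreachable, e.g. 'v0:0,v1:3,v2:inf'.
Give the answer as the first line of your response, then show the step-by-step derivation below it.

v0:inf,v1:36,v2:0,v3:15,v4:26,v5:31,v6:10,v7:inf

step 1: dist = v0:inf,v1:inf,v2:0,v3:15,v4:inf,v5:inf,v6:10,v7:inf
step 2: dist = v0:inf,v1:inf,v2:0,v3:15,v4:26,v5:inf,v6:10,v7:inf
step 3: dist = v0:inf,v1:36,v2:0,v3:15,v4:26,v5:31,v6:10,v7:inf
step 4: dist = v0:inf,v1:36,v2:0,v3:15,v4:26,v5:31,v6:10,v7:inf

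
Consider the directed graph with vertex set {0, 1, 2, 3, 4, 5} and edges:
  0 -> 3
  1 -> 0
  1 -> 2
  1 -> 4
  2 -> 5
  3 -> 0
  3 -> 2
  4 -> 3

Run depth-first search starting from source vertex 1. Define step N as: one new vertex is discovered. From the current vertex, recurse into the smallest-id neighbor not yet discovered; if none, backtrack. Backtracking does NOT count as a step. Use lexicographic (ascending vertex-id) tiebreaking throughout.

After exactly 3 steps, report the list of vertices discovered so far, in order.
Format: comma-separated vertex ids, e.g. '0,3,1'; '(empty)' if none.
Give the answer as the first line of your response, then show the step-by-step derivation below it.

1,0,3

step 1: discover 1; path=1; order=1
step 2: discover 0; path=1>0; order=1,0
step 3: discover 3; path=1>0>3; order=1,0,3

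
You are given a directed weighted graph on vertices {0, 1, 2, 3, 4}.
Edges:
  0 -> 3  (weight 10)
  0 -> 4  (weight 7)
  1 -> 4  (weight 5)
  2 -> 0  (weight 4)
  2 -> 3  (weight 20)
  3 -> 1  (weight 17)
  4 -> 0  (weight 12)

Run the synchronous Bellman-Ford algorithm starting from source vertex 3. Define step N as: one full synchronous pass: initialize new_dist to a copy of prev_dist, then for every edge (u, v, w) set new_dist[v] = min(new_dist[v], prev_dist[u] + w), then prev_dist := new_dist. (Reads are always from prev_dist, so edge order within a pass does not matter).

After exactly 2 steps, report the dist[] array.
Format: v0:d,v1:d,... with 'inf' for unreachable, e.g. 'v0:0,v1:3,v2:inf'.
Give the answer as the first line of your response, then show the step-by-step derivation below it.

v0:inf,v1:17,v2:inf,v3:0,v4:22

step 1: dist = v0:inf,v1:17,v2:inf,v3:0,v4:inf
step 2: dist = v0:inf,v1:17,v2:inf,v3:0,v4:22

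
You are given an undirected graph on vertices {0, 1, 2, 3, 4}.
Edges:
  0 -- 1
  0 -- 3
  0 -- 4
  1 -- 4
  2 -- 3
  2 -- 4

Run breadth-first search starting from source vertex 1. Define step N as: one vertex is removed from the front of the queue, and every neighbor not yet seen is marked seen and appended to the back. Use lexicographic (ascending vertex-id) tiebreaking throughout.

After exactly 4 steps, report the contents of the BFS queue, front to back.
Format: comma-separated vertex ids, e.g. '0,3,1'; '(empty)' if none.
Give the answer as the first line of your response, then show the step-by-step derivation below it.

2

step 1: dequeue 1; queue=[0,4]; order=1
step 2: dequeue 0; queue=[4,3]; order=1,0
step 3: dequeue 4; queue=[3,2]; order=1,0,4
step 4: dequeue 3; queue=[2]; order=1,0,4,3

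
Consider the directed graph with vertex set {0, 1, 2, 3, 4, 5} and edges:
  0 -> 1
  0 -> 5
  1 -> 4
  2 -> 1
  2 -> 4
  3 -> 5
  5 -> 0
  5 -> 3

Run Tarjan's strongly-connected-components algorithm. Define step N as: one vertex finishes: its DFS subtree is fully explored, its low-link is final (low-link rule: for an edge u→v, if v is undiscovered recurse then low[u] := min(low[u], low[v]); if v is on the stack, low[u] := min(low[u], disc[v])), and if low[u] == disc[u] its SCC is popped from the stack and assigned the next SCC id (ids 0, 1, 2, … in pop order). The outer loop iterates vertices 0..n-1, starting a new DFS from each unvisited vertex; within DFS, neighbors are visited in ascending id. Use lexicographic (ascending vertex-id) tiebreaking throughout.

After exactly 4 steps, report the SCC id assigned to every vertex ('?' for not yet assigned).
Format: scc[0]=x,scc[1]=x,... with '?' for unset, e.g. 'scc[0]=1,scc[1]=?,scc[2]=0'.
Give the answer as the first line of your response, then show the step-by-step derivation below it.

scc[0]=?,scc[1]=1,scc[2]=?,scc[3]=?,scc[4]=0,scc[5]=?

step 1: low=(low[0]=0,low[1]=1,low[2]=?,low[3]=?,low[4]=2,low[5]=?); scc=(scc[0]=?,scc[1]=?,scc[2]=?,scc[3]=?,scc[4]=0,scc[5]=?)
step 2: low=(low[0]=0,low[1]=1,low[2]=?,low[3]=?,low[4]=2,low[5]=?); scc=(scc[0]=?,scc[1]=1,scc[2]=?,scc[3]=?,scc[4]=0,scc[5]=?)
step 3: low=(low[0]=0,low[1]=1,low[2]=?,low[3]=3,low[4]=2,low[5]=0); scc=(scc[0]=?,scc[1]=1,scc[2]=?,scc[3]=?,scc[4]=0,scc[5]=?)
step 4: low=(low[0]=0,low[1]=1,low[2]=?,low[3]=3,low[4]=2,low[5]=0); scc=(scc[0]=?,scc[1]=1,scc[2]=?,scc[3]=?,scc[4]=0,scc[5]=?)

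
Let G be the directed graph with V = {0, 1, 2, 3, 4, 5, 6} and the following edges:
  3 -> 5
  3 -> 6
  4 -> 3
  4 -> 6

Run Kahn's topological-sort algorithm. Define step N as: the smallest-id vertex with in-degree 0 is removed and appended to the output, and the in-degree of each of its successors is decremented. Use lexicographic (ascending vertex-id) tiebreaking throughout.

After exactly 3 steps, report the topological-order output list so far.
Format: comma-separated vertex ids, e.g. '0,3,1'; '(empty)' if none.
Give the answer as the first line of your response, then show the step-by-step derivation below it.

0,1,2

step 1: output 0; order=[0]; indeg=(0,0,0,1,0,1,2)
step 2: output 1; order=[0,1]; indeg=(0,0,0,1,0,1,2)
step 3: output 2; order=[0,1,2]; indeg=(0,0,0,1,0,1,2)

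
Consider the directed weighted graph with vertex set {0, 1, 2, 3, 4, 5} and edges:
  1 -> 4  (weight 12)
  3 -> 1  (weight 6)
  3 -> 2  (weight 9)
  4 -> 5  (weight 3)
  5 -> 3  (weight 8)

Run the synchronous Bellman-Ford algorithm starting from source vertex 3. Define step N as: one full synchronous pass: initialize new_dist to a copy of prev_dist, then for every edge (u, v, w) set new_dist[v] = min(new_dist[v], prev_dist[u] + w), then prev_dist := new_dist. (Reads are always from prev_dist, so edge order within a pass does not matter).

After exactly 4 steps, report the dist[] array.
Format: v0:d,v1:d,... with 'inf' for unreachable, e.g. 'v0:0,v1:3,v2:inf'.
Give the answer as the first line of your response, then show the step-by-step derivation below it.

v0:inf,v1:6,v2:9,v3:0,v4:18,v5:21

step 1: dist = v0:inf,v1:6,v2:9,v3:0,v4:inf,v5:inf
step 2: dist = v0:inf,v1:6,v2:9,v3:0,v4:18,v5:inf
step 3: dist = v0:inf,v1:6,v2:9,v3:0,v4:18,v5:21
step 4: dist = v0:inf,v1:6,v2:9,v3:0,v4:18,v5:21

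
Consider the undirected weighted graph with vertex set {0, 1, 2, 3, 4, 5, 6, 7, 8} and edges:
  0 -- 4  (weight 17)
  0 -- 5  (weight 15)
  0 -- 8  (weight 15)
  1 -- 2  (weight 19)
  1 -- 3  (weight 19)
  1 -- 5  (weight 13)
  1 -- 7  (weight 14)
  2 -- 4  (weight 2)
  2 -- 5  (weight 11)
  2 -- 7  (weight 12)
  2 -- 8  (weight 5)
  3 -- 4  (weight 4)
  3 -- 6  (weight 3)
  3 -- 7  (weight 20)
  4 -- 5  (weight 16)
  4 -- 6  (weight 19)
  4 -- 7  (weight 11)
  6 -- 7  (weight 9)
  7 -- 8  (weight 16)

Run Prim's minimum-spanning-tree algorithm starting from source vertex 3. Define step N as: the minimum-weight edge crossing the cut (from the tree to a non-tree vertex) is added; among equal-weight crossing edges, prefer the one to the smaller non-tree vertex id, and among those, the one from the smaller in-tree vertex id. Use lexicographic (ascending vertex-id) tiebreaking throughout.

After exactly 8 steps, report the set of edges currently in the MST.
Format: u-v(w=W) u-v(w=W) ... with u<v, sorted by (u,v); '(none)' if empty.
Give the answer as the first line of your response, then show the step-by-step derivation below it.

0-5(w=15) 1-5(w=13) 2-4(w=2) 2-5(w=11) 2-8(w=5) 3-4(w=4) 3-6(w=3) 6-7(w=9)

step 1: add edge 3-6 (w=3); MST = {3-6(w=3)}
step 2: add edge 3-4 (w=4); MST = {3-4(w=4) 3-6(w=3)}
step 3: add edge 2-4 (w=2); MST = {2-4(w=2) 3-4(w=4) 3-6(w=3)}
step 4: add edge 2-8 (w=5); MST = {2-4(w=2) 2-8(w=5) 3-4(w=4) 3-6(w=3)}
step 5: add edge 6-7 (w=9); MST = {2-4(w=2) 2-8(w=5) 3-4(w=4) 3-6(w=3) 6-7(w=9)}
step 6: add edge 2-5 (w=11); MST = {2-4(w=2) 2-5(w=11) 2-8(w=5) 3-4(w=4) 3-6(w=3) 6-7(w=9)}
step 7: add edge 1-5 (w=13); MST = {1-5(w=13) 2-4(w=2) 2-5(w=11) 2-8(w=5) 3-4(w=4) 3-6(w=3) 6-7(w=9)}
step 8: add edge 0-5 (w=15); MST = {0-5(w=15) 1-5(w=13) 2-4(w=2) 2-5(w=11) 2-8(w=5) 3-4(w=4) 3-6(w=3) 6-7(w=9)}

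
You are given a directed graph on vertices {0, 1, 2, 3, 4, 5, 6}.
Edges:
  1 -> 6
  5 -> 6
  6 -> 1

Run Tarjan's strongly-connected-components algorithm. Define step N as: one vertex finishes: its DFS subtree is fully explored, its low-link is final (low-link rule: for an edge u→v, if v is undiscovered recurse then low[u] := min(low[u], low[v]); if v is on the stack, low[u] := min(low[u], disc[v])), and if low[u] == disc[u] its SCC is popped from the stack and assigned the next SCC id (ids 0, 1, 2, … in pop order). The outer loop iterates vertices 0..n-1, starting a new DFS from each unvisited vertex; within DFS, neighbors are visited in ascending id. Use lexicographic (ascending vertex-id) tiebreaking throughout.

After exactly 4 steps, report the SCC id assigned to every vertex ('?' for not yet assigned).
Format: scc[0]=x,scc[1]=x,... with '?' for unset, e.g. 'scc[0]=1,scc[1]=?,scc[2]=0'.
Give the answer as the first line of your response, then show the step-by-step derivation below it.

scc[0]=0,scc[1]=1,scc[2]=2,scc[3]=?,scc[4]=?,scc[5]=?,scc[6]=1

step 1: low=(low[0]=0,low[1]=?,low[2]=?,low[3]=?,low[4]=?,low[5]=?,low[6]=?); scc=(scc[0]=0,scc[1]=?,scc[2]=?,scc[3]=?,scc[4]=?,scc[5]=?,scc[6]=?)
step 2: low=(low[0]=0,low[1]=1,low[2]=?,low[3]=?,low[4]=?,low[5]=?,low[6]=1); scc=(scc[0]=0,scc[1]=?,scc[2]=?,scc[3]=?,scc[4]=?,scc[5]=?,scc[6]=?)
step 3: low=(low[0]=0,low[1]=1,low[2]=?,low[3]=?,low[4]=?,low[5]=?,low[6]=1); scc=(scc[0]=0,scc[1]=1,scc[2]=?,scc[3]=?,scc[4]=?,scc[5]=?,scc[6]=1)
step 4: low=(low[0]=0,low[1]=1,low[2]=3,low[3]=?,low[4]=?,low[5]=?,low[6]=1); scc=(scc[0]=0,scc[1]=1,scc[2]=2,scc[3]=?,scc[4]=?,scc[5]=?,scc[6]=1)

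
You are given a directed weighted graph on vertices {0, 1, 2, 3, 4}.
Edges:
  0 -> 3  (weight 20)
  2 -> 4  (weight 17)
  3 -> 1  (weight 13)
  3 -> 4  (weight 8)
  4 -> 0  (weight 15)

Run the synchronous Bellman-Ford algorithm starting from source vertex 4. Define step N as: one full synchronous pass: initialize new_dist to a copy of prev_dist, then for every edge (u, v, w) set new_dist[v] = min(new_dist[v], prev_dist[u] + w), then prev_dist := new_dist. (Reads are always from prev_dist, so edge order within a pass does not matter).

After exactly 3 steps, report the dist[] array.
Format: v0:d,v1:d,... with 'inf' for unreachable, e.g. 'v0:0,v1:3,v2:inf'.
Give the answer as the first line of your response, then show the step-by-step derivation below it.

v0:15,v1:48,v2:inf,v3:35,v4:0

step 1: dist = v0:15,v1:inf,v2:inf,v3:inf,v4:0
step 2: dist = v0:15,v1:inf,v2:inf,v3:35,v4:0
step 3: dist = v0:15,v1:48,v2:inf,v3:35,v4:0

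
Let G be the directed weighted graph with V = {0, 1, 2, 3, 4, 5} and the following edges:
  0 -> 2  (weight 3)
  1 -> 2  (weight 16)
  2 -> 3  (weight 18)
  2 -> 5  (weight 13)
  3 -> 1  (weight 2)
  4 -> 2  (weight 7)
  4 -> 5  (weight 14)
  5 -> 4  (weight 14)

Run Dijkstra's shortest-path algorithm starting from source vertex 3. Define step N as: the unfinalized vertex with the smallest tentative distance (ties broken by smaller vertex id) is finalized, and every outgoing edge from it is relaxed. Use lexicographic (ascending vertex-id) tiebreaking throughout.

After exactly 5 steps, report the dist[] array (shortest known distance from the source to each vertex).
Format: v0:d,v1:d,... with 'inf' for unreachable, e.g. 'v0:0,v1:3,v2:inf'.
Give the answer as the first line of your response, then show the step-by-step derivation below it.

v0:inf,v1:2,v2:18,v3:0,v4:45,v5:31

step 1: dist = v0:inf,v1:2,v2:inf,v3:0,v4:inf,v5:inf
step 2: dist = v0:inf,v1:2,v2:18,v3:0,v4:inf,v5:inf
step 3: dist = v0:inf,v1:2,v2:18,v3:0,v4:inf,v5:31
step 4: dist = v0:inf,v1:2,v2:18,v3:0,v4:45,v5:31
step 5: dist = v0:inf,v1:2,v2:18,v3:0,v4:45,v5:31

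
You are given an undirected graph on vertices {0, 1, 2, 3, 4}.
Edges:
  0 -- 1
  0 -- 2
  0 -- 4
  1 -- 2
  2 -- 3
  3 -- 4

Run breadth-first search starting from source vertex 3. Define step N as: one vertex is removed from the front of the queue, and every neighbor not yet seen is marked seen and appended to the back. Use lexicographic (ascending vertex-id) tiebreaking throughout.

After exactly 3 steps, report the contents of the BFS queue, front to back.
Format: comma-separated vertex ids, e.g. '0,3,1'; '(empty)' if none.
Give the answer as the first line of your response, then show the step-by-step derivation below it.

0,1

step 1: dequeue 3; queue=[2,4]; order=3
step 2: dequeue 2; queue=[4,0,1]; order=3,2
step 3: dequeue 4; queue=[0,1]; order=3,2,4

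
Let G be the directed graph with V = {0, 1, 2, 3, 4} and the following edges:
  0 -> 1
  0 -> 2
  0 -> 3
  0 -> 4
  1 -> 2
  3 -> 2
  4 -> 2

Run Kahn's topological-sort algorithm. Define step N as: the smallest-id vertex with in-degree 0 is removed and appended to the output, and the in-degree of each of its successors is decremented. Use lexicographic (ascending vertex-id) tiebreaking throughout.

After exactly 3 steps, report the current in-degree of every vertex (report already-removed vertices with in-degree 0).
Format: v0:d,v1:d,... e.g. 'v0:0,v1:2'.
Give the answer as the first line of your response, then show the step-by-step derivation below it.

v0:0,v1:0,v2:1,v3:0,v4:0

step 1: output 0; order=[0]; indeg=(0,0,3,0,0)
step 2: output 1; order=[0,1]; indeg=(0,0,2,0,0)
step 3: output 3; order=[0,1,3]; indeg=(0,0,1,0,0)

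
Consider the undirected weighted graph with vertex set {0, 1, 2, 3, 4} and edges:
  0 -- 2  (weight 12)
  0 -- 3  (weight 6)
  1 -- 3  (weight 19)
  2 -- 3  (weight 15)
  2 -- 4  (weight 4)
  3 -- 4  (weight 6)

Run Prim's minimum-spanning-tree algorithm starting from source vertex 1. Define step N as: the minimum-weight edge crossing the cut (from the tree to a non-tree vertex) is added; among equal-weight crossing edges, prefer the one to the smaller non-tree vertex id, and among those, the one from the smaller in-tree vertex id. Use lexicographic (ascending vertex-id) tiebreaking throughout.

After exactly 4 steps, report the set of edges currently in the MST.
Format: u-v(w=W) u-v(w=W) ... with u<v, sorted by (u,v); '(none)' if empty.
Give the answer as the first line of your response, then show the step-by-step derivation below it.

0-3(w=6) 1-3(w=19) 2-4(w=4) 3-4(w=6)

step 1: add edge 1-3 (w=19); MST = {1-3(w=19)}
step 2: add edge 0-3 (w=6); MST = {0-3(w=6) 1-3(w=19)}
step 3: add edge 3-4 (w=6); MST = {0-3(w=6) 1-3(w=19) 3-4(w=6)}
step 4: add edge 2-4 (w=4); MST = {0-3(w=6) 1-3(w=19) 2-4(w=4) 3-4(w=6)}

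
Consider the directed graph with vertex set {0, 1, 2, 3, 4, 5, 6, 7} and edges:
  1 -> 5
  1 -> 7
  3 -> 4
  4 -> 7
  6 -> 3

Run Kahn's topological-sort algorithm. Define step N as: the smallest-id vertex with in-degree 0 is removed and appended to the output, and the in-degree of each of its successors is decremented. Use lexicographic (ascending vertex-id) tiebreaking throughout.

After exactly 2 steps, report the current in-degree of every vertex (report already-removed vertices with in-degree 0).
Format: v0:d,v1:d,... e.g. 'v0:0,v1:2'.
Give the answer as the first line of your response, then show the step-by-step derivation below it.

v0:0,v1:0,v2:0,v3:1,v4:1,v5:0,v6:0,v7:1

step 1: output 0; order=[0]; indeg=(0,0,0,1,1,1,0,2)
step 2: output 1; order=[0,1]; indeg=(0,0,0,1,1,0,0,1)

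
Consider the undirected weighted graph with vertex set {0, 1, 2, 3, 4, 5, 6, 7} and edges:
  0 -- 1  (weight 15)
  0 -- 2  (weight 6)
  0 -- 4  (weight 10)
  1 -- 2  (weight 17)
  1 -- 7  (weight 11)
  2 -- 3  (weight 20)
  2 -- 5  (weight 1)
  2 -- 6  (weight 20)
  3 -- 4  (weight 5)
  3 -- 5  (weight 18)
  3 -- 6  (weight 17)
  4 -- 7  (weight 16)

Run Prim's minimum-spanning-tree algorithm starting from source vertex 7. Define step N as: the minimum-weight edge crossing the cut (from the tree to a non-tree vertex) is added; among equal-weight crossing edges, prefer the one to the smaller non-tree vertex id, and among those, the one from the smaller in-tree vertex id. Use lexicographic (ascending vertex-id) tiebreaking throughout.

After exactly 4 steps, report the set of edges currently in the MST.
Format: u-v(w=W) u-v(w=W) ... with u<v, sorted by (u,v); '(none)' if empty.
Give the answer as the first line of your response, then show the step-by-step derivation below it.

0-1(w=15) 0-2(w=6) 1-7(w=11) 2-5(w=1)

step 1: add edge 1-7 (w=11); MST = {1-7(w=11)}
step 2: add edge 0-1 (w=15); MST = {0-1(w=15) 1-7(w=11)}
step 3: add edge 0-2 (w=6); MST = {0-1(w=15) 0-2(w=6) 1-7(w=11)}
step 4: add edge 2-5 (w=1); MST = {0-1(w=15) 0-2(w=6) 1-7(w=11) 2-5(w=1)}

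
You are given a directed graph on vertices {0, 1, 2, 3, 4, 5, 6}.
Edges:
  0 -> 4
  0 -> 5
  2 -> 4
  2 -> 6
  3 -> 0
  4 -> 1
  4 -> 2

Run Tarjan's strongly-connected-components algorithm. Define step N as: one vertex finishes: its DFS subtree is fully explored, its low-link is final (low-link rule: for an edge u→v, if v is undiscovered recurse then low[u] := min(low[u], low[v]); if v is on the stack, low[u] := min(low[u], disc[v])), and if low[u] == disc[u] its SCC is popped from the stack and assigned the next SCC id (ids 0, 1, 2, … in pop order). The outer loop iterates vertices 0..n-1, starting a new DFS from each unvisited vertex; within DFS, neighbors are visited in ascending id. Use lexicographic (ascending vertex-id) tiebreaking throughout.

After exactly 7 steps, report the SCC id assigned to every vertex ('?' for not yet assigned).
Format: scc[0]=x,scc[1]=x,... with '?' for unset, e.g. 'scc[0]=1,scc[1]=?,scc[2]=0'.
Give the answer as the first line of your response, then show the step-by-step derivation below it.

scc[0]=4,scc[1]=0,scc[2]=2,scc[3]=5,scc[4]=2,scc[5]=3,scc[6]=1

step 1: low=(low[0]=0,low[1]=2,low[2]=?,low[3]=?,low[4]=1,low[5]=?,low[6]=?); scc=(scc[0]=?,scc[1]=0,scc[2]=?,scc[3]=?,scc[4]=?,scc[5]=?,scc[6]=?)
step 2: low=(low[0]=0,low[1]=2,low[2]=1,low[3]=?,low[4]=1,low[5]=?,low[6]=4); scc=(scc[0]=?,scc[1]=0,scc[2]=?,scc[3]=?,scc[4]=?,scc[5]=?,scc[6]=1)
step 3: low=(low[0]=0,low[1]=2,low[2]=1,low[3]=?,low[4]=1,low[5]=?,low[6]=4); scc=(scc[0]=?,scc[1]=0,scc[2]=?,scc[3]=?,scc[4]=?,scc[5]=?,scc[6]=1)
step 4: low=(low[0]=0,low[1]=2,low[2]=1,low[3]=?,low[4]=1,low[5]=?,low[6]=4); scc=(scc[0]=?,scc[1]=0,scc[2]=2,scc[3]=?,scc[4]=2,scc[5]=?,scc[6]=1)
step 5: low=(low[0]=0,low[1]=2,low[2]=1,low[3]=?,low[4]=1,low[5]=5,low[6]=4); scc=(scc[0]=?,scc[1]=0,scc[2]=2,scc[3]=?,scc[4]=2,scc[5]=3,scc[6]=1)
step 6: low=(low[0]=0,low[1]=2,low[2]=1,low[3]=?,low[4]=1,low[5]=5,low[6]=4); scc=(scc[0]=4,scc[1]=0,scc[2]=2,scc[3]=?,scc[4]=2,scc[5]=3,scc[6]=1)
step 7: low=(low[0]=0,low[1]=2,low[2]=1,low[3]=6,low[4]=1,low[5]=5,low[6]=4); scc=(scc[0]=4,scc[1]=0,scc[2]=2,scc[3]=5,scc[4]=2,scc[5]=3,scc[6]=1)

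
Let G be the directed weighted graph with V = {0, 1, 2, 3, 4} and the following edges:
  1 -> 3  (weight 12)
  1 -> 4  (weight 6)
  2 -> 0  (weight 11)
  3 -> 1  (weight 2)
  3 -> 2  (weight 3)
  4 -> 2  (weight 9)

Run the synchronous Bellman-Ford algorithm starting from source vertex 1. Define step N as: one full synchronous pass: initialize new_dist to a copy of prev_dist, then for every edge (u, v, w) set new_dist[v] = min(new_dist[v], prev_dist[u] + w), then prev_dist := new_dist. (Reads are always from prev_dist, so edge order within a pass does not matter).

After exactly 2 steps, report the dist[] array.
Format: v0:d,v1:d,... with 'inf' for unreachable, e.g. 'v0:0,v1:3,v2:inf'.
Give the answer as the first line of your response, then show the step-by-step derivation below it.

v0:inf,v1:0,v2:15,v3:12,v4:6

step 1: dist = v0:inf,v1:0,v2:inf,v3:12,v4:6
step 2: dist = v0:inf,v1:0,v2:15,v3:12,v4:6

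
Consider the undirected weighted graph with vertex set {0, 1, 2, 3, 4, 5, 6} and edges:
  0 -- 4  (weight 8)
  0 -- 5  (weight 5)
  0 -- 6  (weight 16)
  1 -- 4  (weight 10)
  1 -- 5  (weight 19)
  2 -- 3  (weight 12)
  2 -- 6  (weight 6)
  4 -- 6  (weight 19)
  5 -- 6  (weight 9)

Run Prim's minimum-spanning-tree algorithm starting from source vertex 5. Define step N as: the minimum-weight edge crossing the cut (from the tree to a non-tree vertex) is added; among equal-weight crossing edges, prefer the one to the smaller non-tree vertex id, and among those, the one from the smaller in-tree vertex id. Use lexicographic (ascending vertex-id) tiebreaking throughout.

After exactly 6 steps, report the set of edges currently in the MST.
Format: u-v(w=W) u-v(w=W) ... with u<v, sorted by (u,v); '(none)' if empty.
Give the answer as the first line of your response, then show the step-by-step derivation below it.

0-4(w=8) 0-5(w=5) 1-4(w=10) 2-3(w=12) 2-6(w=6) 5-6(w=9)

step 1: add edge 0-5 (w=5); MST = {0-5(w=5)}
step 2: add edge 0-4 (w=8); MST = {0-4(w=8) 0-5(w=5)}
step 3: add edge 5-6 (w=9); MST = {0-4(w=8) 0-5(w=5) 5-6(w=9)}
step 4: add edge 2-6 (w=6); MST = {0-4(w=8) 0-5(w=5) 2-6(w=6) 5-6(w=9)}
step 5: add edge 1-4 (w=10); MST = {0-4(w=8) 0-5(w=5) 1-4(w=10) 2-6(w=6) 5-6(w=9)}
step 6: add edge 2-3 (w=12); MST = {0-4(w=8) 0-5(w=5) 1-4(w=10) 2-3(w=12) 2-6(w=6) 5-6(w=9)}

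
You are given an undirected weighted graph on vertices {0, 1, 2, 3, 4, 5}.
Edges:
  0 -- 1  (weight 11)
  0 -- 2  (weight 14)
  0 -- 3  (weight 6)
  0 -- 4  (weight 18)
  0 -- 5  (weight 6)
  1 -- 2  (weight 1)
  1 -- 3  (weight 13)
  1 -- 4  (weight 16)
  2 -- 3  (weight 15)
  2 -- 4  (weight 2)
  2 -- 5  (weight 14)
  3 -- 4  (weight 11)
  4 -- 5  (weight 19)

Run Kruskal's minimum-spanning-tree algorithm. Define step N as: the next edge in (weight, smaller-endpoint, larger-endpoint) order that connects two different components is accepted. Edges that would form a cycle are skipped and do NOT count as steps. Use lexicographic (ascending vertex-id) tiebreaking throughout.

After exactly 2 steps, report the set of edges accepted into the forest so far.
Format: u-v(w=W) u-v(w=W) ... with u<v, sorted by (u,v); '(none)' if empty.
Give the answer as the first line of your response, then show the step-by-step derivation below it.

1-2(w=1) 2-4(w=2)

step 1: add edge 1-2 (w=1); MST = {1-2(w=1)}
step 2: add edge 2-4 (w=2); MST = {1-2(w=1) 2-4(w=2)}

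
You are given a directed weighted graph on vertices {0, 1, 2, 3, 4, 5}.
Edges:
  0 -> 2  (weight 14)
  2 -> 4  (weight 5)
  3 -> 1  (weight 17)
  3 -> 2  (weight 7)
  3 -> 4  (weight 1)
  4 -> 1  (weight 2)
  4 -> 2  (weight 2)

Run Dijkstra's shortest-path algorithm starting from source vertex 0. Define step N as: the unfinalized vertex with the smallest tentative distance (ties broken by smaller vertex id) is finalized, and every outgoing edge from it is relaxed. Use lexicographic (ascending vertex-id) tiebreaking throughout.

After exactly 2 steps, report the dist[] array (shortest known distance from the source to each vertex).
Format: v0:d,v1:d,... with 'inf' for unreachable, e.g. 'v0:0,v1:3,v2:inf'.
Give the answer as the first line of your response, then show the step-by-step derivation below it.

v0:0,v1:inf,v2:14,v3:inf,v4:19,v5:inf

step 1: dist = v0:0,v1:inf,v2:14,v3:inf,v4:inf,v5:inf
step 2: dist = v0:0,v1:inf,v2:14,v3:inf,v4:19,v5:inf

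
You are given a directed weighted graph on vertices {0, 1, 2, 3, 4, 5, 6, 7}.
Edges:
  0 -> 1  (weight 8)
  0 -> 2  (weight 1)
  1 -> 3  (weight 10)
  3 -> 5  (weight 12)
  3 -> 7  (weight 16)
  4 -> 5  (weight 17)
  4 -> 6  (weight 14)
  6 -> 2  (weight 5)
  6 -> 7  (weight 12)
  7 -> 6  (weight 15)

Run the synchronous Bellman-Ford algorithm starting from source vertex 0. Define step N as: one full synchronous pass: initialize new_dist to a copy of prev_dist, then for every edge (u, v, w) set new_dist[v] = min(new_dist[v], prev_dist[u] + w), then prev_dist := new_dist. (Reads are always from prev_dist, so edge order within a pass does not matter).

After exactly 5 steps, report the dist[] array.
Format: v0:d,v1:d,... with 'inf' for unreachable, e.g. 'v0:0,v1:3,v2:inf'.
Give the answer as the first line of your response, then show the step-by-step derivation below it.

v0:0,v1:8,v2:1,v3:18,v4:inf,v5:30,v6:49,v7:34

step 1: dist = v0:0,v1:8,v2:1,v3:inf,v4:inf,v5:inf,v6:inf,v7:inf
step 2: dist = v0:0,v1:8,v2:1,v3:18,v4:inf,v5:inf,v6:inf,v7:inf
step 3: dist = v0:0,v1:8,v2:1,v3:18,v4:inf,v5:30,v6:inf,v7:34
step 4: dist = v0:0,v1:8,v2:1,v3:18,v4:inf,v5:30,v6:49,v7:34
step 5: dist = v0:0,v1:8,v2:1,v3:18,v4:inf,v5:30,v6:49,v7:34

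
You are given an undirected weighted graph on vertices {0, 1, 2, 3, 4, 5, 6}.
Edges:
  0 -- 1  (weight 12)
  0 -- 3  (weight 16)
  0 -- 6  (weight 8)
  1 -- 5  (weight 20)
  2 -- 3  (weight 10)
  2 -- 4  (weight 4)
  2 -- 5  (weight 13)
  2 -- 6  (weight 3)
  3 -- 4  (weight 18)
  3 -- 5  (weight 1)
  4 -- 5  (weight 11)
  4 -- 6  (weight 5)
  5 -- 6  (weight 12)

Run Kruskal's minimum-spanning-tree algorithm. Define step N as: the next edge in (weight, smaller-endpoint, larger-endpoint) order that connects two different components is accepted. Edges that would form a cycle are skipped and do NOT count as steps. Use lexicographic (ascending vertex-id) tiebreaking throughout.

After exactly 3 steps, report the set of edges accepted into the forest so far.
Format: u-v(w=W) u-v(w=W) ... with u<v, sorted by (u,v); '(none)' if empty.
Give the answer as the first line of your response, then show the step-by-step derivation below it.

2-4(w=4) 2-6(w=3) 3-5(w=1)

step 1: add edge 3-5 (w=1); MST = {3-5(w=1)}
step 2: add edge 2-6 (w=3); MST = {2-6(w=3) 3-5(w=1)}
step 3: add edge 2-4 (w=4); MST = {2-4(w=4) 2-6(w=3) 3-5(w=1)}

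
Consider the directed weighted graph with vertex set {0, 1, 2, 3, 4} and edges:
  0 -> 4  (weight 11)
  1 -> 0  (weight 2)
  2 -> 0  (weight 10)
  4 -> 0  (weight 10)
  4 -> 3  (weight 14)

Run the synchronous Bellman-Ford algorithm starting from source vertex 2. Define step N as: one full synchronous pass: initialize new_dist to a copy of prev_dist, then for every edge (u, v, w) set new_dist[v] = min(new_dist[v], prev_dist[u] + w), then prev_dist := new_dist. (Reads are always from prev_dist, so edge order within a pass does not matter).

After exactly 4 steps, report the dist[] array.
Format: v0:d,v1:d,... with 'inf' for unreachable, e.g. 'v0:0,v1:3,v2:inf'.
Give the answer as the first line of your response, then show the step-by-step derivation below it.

v0:10,v1:inf,v2:0,v3:35,v4:21

step 1: dist = v0:10,v1:inf,v2:0,v3:inf,v4:inf
step 2: dist = v0:10,v1:inf,v2:0,v3:inf,v4:21
step 3: dist = v0:10,v1:inf,v2:0,v3:35,v4:21
step 4: dist = v0:10,v1:inf,v2:0,v3:35,v4:21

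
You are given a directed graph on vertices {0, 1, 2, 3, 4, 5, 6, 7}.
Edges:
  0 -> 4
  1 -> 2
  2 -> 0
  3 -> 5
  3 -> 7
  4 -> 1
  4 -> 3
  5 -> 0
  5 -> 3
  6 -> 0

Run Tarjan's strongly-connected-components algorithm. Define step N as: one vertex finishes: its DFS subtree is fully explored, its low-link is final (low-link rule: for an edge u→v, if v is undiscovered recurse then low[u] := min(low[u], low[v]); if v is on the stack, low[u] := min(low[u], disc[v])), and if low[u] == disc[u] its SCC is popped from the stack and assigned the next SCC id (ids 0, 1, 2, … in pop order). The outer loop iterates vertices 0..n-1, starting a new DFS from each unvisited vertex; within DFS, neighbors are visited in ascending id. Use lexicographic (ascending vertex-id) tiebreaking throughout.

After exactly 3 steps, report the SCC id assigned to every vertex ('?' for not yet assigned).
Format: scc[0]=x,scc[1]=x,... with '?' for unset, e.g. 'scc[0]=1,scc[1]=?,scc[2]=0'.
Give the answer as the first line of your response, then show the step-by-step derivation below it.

scc[0]=?,scc[1]=?,scc[2]=?,scc[3]=?,scc[4]=?,scc[5]=?,scc[6]=?,scc[7]=?

step 1: low=(low[0]=0,low[1]=2,low[2]=0,low[3]=?,low[4]=1,low[5]=?,low[6]=?,low[7]=?); scc=(scc[0]=?,scc[1]=?,scc[2]=?,scc[3]=?,scc[4]=?,scc[5]=?,scc[6]=?,scc[7]=?)
step 2: low=(low[0]=0,low[1]=0,low[2]=0,low[3]=?,low[4]=1,low[5]=?,low[6]=?,low[7]=?); scc=(scc[0]=?,scc[1]=?,scc[2]=?,scc[3]=?,scc[4]=?,scc[5]=?,scc[6]=?,scc[7]=?)
step 3: low=(low[0]=0,low[1]=0,low[2]=0,low[3]=4,low[4]=0,low[5]=0,low[6]=?,low[7]=?); scc=(scc[0]=?,scc[1]=?,scc[2]=?,scc[3]=?,scc[4]=?,scc[5]=?,scc[6]=?,scc[7]=?)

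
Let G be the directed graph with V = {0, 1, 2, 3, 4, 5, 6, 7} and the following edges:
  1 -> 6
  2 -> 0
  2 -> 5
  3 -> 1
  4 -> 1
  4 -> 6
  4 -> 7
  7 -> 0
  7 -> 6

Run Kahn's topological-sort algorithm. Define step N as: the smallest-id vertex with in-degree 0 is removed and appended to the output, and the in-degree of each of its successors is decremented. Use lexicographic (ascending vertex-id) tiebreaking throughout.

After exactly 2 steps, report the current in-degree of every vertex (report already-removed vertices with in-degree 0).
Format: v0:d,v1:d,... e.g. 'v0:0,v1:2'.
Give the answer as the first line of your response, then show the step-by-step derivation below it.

v0:1,v1:1,v2:0,v3:0,v4:0,v5:0,v6:3,v7:1

step 1: output 2; order=[2]; indeg=(1,2,0,0,0,0,3,1)
step 2: output 3; order=[2,3]; indeg=(1,1,0,0,0,0,3,1)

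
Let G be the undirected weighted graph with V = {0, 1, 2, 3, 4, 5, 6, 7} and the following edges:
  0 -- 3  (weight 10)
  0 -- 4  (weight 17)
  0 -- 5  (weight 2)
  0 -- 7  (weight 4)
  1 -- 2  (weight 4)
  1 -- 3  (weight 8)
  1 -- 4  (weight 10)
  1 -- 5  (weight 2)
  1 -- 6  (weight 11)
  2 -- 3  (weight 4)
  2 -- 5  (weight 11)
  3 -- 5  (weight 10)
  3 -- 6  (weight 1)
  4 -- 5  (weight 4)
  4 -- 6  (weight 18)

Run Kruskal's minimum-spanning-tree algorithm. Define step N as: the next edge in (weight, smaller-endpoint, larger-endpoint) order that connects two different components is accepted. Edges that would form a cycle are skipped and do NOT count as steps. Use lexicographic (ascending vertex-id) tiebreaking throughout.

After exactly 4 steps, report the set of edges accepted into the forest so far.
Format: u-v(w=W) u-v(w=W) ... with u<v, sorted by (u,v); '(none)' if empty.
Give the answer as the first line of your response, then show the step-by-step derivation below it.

0-5(w=2) 0-7(w=4) 1-5(w=2) 3-6(w=1)

step 1: add edge 3-6 (w=1); MST = {3-6(w=1)}
step 2: add edge 0-5 (w=2); MST = {0-5(w=2) 3-6(w=1)}
step 3: add edge 1-5 (w=2); MST = {0-5(w=2) 1-5(w=2) 3-6(w=1)}
step 4: add edge 0-7 (w=4); MST = {0-5(w=2) 0-7(w=4) 1-5(w=2) 3-6(w=1)}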